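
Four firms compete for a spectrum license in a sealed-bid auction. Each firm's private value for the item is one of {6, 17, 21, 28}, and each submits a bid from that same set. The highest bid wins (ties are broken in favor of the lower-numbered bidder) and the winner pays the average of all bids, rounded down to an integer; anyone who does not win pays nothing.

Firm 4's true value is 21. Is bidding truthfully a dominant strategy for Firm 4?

Consider the case where Firm 1 bids 6, Firm 2 bids 6 and Firm 3 bids 6.
Truthful bid 21: wins, pays 9, utility 21 - 9 = 12.
Bid 17 instead: wins, pays 8, utility 21 - 8 = 13.
Since 13 > 12, bidding 17 is strictly better here, so truthful bidding is not dominant.

No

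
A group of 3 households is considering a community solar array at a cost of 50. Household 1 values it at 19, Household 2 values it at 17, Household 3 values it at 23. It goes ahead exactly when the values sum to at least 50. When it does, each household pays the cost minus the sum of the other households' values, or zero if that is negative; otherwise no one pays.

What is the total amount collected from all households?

32

Total value 59 ≥ cost 50, so it is built.
Household 1: others sum to 40; max(0, 50 - 40) = 10.
Household 2: others sum to 42; max(0, 50 - 42) = 8.
Household 3: others sum to 36; max(0, 50 - 36) = 14.
Total collected = 10 + 8 + 14 = 32.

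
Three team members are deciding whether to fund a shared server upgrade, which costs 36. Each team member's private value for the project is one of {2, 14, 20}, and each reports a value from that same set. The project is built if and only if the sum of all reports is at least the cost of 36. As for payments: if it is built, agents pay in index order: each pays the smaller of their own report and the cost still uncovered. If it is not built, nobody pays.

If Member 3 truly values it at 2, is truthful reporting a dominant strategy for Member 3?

Yes

Check each profile of the others' reports and compare truth against every alternative report.
Others report (2, 20): truth gives 0, best alternative gives -12.
Others report (20, 2): truth gives 0, best alternative gives -12.
Others report (14, 14): truth gives 0, best alternative gives -6.
Others report (20, 20): truth gives 2, best alternative gives 2.
Others report (2, 2): truth gives 0, best alternative gives 0.
Others report (2, 14): truth gives 0, best alternative gives 0.
(Remaining 3 profiles checked similarly; truth is weakly best in each.)
In every case the truthful report is at least as good as any alternative, so it is a dominant strategy.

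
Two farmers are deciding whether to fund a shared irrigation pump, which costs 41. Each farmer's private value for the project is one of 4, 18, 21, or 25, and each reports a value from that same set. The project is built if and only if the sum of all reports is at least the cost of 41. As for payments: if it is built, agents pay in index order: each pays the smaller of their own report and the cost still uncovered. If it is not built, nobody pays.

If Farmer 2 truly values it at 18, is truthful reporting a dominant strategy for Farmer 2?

Check each profile of the others' reports and compare truth against every alternative report.
Others report (25): truth gives 2, best alternative gives 2.
Others report (4): truth gives 0, best alternative gives 0.
Others report (18): truth gives 0, best alternative gives 0.
Others report (21): truth gives 0, best alternative gives 0.
In every case the truthful report is at least as good as any alternative, so it is a dominant strategy.

Yes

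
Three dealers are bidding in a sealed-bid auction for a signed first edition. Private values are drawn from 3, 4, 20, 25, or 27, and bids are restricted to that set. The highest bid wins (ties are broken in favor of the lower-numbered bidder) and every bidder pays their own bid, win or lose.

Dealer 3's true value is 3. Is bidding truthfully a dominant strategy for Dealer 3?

No

Consider the case where Dealer 1 bids 3 and Dealer 2 bids 3.
Truthful bid 3: loses but pays 3, utility -3.
Bid 4 instead: wins, pays 4, utility 3 - 4 = -1.
Since -1 > -3, bidding 4 is strictly better here, so truthful bidding is not dominant.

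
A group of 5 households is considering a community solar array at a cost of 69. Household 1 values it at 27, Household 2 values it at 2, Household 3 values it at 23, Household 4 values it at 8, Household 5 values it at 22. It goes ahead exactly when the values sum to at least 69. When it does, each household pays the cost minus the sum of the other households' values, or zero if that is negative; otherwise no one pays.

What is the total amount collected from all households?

Total value 82 ≥ cost 69, so it is built.
Household 1: others sum to 55; max(0, 69 - 55) = 14.
Household 2: others sum to 80; max(0, 69 - 80) = 0.
Household 3: others sum to 59; max(0, 69 - 59) = 10.
Household 4: others sum to 74; max(0, 69 - 74) = 0.
Household 5: others sum to 60; max(0, 69 - 60) = 9.
Total collected = 14 + 0 + 10 + 0 + 9 = 33.

33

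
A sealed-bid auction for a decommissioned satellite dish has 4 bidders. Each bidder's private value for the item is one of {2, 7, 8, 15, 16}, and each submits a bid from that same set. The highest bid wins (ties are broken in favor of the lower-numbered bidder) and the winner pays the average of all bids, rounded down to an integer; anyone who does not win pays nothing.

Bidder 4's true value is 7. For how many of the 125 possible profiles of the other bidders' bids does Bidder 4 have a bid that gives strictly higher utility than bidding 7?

9

Others bid (2, 2, 7): truth gives 0; bid 8 gives 3 > 0. Violating.
Others bid (2, 2, 8): truth gives 0; bid 15 gives 1 > 0. Violating.
Others bid (2, 7, 2): truth gives 0; bid 8 gives 3 > 0. Violating.
Others bid (2, 7, 7): truth gives 0; bid 8 gives 1 > 0. Violating.
Others bid (2, 2, 2): truth gives 4; no alternative beats it.
Others bid (2, 2, 15): truth gives 0; no alternative beats it.
(Checking all 125 profiles: 9 have a profitable deviation, 116 do not.)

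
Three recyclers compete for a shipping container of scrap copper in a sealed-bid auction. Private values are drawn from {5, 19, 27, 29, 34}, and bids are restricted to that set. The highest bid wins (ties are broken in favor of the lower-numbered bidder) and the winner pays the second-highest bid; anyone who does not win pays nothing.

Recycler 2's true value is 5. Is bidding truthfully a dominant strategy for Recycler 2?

Check each profile of the others' bids and compare truth against every alternative bid.
Others bid (5, 19): truth gives 0, best alternative gives -14.
Others bid (5, 5): truth gives 0, best alternative gives 0.
Others bid (5, 27): truth gives 0, best alternative gives 0.
Others bid (5, 29): truth gives 0, best alternative gives 0.
Others bid (5, 34): truth gives 0, best alternative gives 0.
Others bid (19, 5): truth gives 0, best alternative gives 0.
(Remaining 19 profiles checked similarly; truth is weakly best in each.)
In every case the truthful bid is at least as good as any alternative, so it is a dominant strategy.

Yes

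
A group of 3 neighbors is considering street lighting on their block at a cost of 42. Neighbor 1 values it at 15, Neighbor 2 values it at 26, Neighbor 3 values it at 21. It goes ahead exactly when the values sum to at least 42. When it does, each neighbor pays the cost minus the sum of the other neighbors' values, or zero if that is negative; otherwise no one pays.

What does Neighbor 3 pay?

Total value 62 ≥ cost 42, so the project is built.
The other neighbors' values sum to 41.
Cost minus that sum is 42 - 41 = 1.

1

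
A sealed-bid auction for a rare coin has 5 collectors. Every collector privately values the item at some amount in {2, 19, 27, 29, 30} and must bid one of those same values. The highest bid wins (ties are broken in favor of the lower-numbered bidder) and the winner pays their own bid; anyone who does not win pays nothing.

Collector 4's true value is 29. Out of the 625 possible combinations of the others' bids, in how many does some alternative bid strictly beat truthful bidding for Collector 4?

Others bid (2, 2, 2, 2): truth gives 0; bid 19 gives 10 > 0. Violating.
Others bid (2, 2, 2, 19): truth gives 0; bid 19 gives 10 > 0. Violating.
Others bid (2, 2, 2, 27): truth gives 0; bid 27 gives 2 > 0. Violating.
Others bid (2, 2, 19, 2): truth gives 0; bid 27 gives 2 > 0. Violating.
Others bid (2, 2, 2, 29): truth gives 0; no alternative beats it.
Others bid (2, 2, 2, 30): truth gives 0; no alternative beats it.
(Checking all 625 profiles: 24 have a profitable deviation, 601 do not.)

24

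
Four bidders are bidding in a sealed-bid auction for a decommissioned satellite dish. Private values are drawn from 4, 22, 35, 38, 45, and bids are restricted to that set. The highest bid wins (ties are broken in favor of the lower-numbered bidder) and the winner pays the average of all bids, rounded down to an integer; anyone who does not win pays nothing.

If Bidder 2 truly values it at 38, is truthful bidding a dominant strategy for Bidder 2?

No

Consider the case where Bidder 1 bids 4, Bidder 3 bids 4 and Bidder 4 bids 4.
Truthful bid 38: wins, pays 12, utility 38 - 12 = 26.
Bid 22 instead: wins, pays 8, utility 38 - 8 = 30.
Since 30 > 26, bidding 22 is strictly better here, so truthful bidding is not dominant.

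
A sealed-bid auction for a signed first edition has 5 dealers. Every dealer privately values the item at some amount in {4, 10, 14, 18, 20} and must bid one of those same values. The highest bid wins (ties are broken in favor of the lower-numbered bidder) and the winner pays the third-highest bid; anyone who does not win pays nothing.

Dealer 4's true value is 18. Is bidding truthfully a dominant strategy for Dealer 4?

Consider the case where Dealer 1 bids 4, Dealer 2 bids 4, Dealer 3 bids 4 and Dealer 5 bids 20.
Truthful bid 18: loses, pays 0, utility 0.
Bid 20 instead: wins, pays 4, utility 18 - 4 = 14.
Since 14 > 0, bidding 20 is strictly better here, so truthful bidding is not dominant.

No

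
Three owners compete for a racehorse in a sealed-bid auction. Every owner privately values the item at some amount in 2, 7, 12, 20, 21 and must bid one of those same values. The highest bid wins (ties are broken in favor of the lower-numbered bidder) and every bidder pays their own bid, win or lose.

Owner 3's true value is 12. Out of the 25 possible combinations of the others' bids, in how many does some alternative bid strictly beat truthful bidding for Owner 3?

22

Others bid (2, 2): truth gives 0; bid 7 gives 5 > 0. Violating.
Others bid (2, 12): truth gives -12; bid 2 gives -2 > -12. Violating.
Others bid (2, 20): truth gives -12; bid 2 gives -2 > -12. Violating.
Others bid (2, 21): truth gives -12; bid 2 gives -2 > -12. Violating.
Others bid (2, 7): truth gives 0; no alternative beats it.
Others bid (7, 2): truth gives 0; no alternative beats it.
(Checking all 25 profiles: 22 have a profitable deviation, 3 do not.)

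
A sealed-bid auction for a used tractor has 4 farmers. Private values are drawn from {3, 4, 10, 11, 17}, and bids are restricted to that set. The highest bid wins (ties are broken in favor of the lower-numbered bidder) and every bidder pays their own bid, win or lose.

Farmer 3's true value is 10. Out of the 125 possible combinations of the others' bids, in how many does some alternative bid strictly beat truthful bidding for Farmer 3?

115

Others bid (3, 3, 3): truth gives 0; bid 4 gives 6 > 0. Violating.
Others bid (3, 3, 4): truth gives 0; bid 4 gives 6 > 0. Violating.
Others bid (3, 3, 11): truth gives -10; bid 11 gives -1 > -10. Violating.
Others bid (3, 3, 17): truth gives -10; bid 3 gives -3 > -10. Violating.
Others bid (3, 3, 10): truth gives 0; no alternative beats it.
Others bid (3, 4, 3): truth gives 0; no alternative beats it.
(Checking all 125 profiles: 115 have a profitable deviation, 10 do not.)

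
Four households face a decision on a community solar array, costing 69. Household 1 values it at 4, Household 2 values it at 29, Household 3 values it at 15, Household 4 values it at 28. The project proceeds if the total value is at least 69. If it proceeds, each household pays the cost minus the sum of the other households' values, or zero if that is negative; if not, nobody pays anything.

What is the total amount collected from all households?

Total value 76 ≥ cost 69, so it is built.
Household 1: others sum to 72; max(0, 69 - 72) = 0.
Household 2: others sum to 47; max(0, 69 - 47) = 22.
Household 3: others sum to 61; max(0, 69 - 61) = 8.
Household 4: others sum to 48; max(0, 69 - 48) = 21.
Total collected = 0 + 22 + 8 + 21 = 51.

51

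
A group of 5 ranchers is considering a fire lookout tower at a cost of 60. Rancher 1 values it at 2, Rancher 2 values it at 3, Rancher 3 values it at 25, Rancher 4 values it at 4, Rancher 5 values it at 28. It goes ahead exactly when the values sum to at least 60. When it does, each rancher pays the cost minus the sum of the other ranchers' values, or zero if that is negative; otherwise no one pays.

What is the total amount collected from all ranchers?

52

Total value 62 ≥ cost 60, so it is built.
Rancher 1: others sum to 60; max(0, 60 - 60) = 0.
Rancher 2: others sum to 59; max(0, 60 - 59) = 1.
Rancher 3: others sum to 37; max(0, 60 - 37) = 23.
Rancher 4: others sum to 58; max(0, 60 - 58) = 2.
Rancher 5: others sum to 34; max(0, 60 - 34) = 26.
Total collected = 0 + 1 + 23 + 2 + 26 = 52.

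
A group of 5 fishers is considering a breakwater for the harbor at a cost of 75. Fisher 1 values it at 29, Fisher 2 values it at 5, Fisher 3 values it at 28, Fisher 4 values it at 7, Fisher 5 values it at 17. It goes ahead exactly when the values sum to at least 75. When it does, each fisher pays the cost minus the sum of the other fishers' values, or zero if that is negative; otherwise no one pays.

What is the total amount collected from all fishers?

41

Total value 86 ≥ cost 75, so it is built.
Fisher 1: others sum to 57; max(0, 75 - 57) = 18.
Fisher 2: others sum to 81; max(0, 75 - 81) = 0.
Fisher 3: others sum to 58; max(0, 75 - 58) = 17.
Fisher 4: others sum to 79; max(0, 75 - 79) = 0.
Fisher 5: others sum to 69; max(0, 75 - 69) = 6.
Total collected = 18 + 0 + 17 + 0 + 6 = 41.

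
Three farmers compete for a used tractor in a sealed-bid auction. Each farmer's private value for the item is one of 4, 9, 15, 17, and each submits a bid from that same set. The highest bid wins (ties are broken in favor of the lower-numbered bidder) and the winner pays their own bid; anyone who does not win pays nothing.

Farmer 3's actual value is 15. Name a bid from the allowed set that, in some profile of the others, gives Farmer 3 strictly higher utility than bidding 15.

9

Suppose Farmer 1 bids 4 and Farmer 2 bids 4.
Bid 15: wins, pays 15, utility 15 - 15 = 0.
Bid 9: wins, pays 9, utility 15 - 9 = 6.
So bidding 9 beats truth here (6 > 0).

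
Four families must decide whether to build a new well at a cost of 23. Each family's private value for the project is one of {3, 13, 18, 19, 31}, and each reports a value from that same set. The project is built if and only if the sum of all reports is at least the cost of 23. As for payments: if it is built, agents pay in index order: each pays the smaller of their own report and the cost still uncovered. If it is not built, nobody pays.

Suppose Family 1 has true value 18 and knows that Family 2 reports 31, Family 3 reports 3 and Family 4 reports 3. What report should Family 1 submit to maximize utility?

3

Report 3: project built, pays 3, utility 18 - 3 = 15.
Report 13: project built, pays 13, utility 18 - 13 = 5.
Report 18: project built, pays 18, utility 18 - 18 = 0.
Report 19: project built, pays 19, utility 18 - 19 = -1.
Report 31: project built, pays 23, utility 18 - 23 = -5.
The best choice is 3 with utility 15.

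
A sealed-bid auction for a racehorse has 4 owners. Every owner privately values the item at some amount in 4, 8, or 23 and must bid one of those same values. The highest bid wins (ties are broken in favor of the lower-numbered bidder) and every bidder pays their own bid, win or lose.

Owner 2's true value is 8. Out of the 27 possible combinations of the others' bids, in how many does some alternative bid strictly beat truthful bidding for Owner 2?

Others bid (4, 4, 23): truth gives -8; bid 4 gives -4 > -8. Violating.
Others bid (4, 8, 23): truth gives -8; bid 4 gives -4 > -8. Violating.
Others bid (4, 23, 4): truth gives -8; bid 4 gives -4 > -8. Violating.
Others bid (4, 23, 8): truth gives -8; bid 4 gives -4 > -8. Violating.
Others bid (4, 4, 4): truth gives 0; no alternative beats it.
Others bid (4, 4, 8): truth gives 0; no alternative beats it.
(Checking all 27 profiles: 23 have a profitable deviation, 4 do not.)

23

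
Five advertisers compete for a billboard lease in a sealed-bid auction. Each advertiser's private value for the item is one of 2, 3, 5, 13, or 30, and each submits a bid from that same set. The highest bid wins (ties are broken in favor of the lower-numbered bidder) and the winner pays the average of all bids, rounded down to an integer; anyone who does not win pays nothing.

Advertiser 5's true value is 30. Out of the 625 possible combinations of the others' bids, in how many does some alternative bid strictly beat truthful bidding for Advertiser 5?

Others bid (2, 2, 2, 2): truth gives 23; bid 3 gives 28 > 23. Violating.
Others bid (2, 2, 2, 3): truth gives 23; bid 5 gives 28 > 23. Violating.
Others bid (2, 2, 2, 5): truth gives 22; bid 13 gives 26 > 22. Violating.
Others bid (2, 2, 3, 2): truth gives 23; bid 5 gives 28 > 23. Violating.
Others bid (2, 2, 2, 13): truth gives 21; no alternative beats it.
Others bid (2, 2, 2, 30): truth gives 0; no alternative beats it.
(Checking all 625 profiles: 81 have a profitable deviation, 544 do not.)

81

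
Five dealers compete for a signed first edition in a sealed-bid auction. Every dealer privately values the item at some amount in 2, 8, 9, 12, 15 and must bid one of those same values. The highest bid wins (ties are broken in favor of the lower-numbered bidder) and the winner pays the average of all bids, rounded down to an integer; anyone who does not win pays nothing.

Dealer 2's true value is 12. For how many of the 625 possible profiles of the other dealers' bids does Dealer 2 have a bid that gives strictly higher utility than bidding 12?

Others bid (2, 2, 2, 2): truth gives 8; bid 8 gives 9 > 8. Violating.
Others bid (2, 2, 2, 8): truth gives 7; bid 8 gives 8 > 7. Violating.
Others bid (2, 2, 2, 9): truth gives 7; bid 9 gives 8 > 7. Violating.
Others bid (2, 2, 2, 15): truth gives 0; bid 15 gives 5 > 0. Violating.
Others bid (2, 2, 2, 12): truth gives 6; no alternative beats it.
Others bid (2, 2, 8, 9): truth gives 6; no alternative beats it.
(Checking all 625 profiles: 272 have a profitable deviation, 353 do not.)

272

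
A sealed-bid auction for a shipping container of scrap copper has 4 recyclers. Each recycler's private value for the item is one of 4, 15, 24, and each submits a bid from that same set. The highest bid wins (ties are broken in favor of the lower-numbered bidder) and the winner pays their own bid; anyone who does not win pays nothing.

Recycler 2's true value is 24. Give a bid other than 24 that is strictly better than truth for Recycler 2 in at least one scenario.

Suppose Recycler 1 bids 4, Recycler 3 bids 4 and Recycler 4 bids 4.
Bid 24: wins, pays 24, utility 24 - 24 = 0.
Bid 15: wins, pays 15, utility 24 - 15 = 9.
So bidding 15 beats truth here (9 > 0).

15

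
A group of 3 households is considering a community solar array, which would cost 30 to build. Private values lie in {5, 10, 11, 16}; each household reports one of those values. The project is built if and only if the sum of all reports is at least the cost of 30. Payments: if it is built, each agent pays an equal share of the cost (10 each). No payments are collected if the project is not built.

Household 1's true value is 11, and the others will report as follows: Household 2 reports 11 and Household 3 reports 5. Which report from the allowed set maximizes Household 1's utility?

16

Report 5: project not built, utility 0.
Report 10: project not built, utility 0.
Report 11: project not built, utility 0.
Report 16: project built, pays 10, utility 11 - 10 = 1.
The best choice is 16 with utility 1.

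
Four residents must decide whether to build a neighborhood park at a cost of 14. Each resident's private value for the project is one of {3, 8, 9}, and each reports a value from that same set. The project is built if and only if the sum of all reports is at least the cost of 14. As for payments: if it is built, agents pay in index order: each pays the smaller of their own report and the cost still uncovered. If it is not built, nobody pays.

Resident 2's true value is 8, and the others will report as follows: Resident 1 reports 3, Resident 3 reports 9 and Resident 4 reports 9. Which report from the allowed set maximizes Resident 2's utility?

Report 3: project built, pays 3, utility 8 - 3 = 5.
Report 8: project built, pays 8, utility 8 - 8 = 0.
Report 9: project built, pays 9, utility 8 - 9 = -1.
The best choice is 3 with utility 5.

3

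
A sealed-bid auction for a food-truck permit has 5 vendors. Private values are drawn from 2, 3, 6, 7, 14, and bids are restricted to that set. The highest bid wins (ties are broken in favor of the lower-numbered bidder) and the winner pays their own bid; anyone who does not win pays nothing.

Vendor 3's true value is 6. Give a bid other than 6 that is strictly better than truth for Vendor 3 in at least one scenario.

Suppose Vendor 1 bids 2, Vendor 2 bids 2, Vendor 4 bids 2 and Vendor 5 bids 2.
Bid 6: wins, pays 6, utility 6 - 6 = 0.
Bid 3: wins, pays 3, utility 6 - 3 = 3.
So bidding 3 beats truth here (3 > 0).

3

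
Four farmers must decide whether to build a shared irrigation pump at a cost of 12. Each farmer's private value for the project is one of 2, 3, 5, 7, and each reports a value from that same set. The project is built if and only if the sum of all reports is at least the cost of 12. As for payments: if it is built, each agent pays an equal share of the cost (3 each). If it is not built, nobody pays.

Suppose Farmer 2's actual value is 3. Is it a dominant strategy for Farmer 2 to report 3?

Yes

Check each profile of the others' reports and compare truth against every alternative report.
Others report (2, 2, 2): truth gives 0, best alternative gives 0.
Others report (2, 2, 3): truth gives 0, best alternative gives 0.
Others report (2, 2, 5): truth gives 0, best alternative gives 0.
Others report (2, 2, 7): truth gives 0, best alternative gives 0.
Others report (2, 3, 2): truth gives 0, best alternative gives 0.
Others report (2, 3, 3): truth gives 0, best alternative gives 0.
(Remaining 58 profiles checked similarly; truth is weakly best in each.)
In every case the truthful report is at least as good as any alternative, so it is a dominant strategy.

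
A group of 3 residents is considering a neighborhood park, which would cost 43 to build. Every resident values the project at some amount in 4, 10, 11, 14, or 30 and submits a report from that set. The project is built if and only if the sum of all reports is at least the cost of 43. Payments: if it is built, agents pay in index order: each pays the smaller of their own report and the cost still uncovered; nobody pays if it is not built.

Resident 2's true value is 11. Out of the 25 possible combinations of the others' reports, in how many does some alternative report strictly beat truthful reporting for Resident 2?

9

Others report (4, 30): truth gives 0; report 10 gives 1 > 0. Violating.
Others report (10, 30): truth gives 0; report 4 gives 7 > 0. Violating.
Others report (11, 30): truth gives 0; report 4 gives 7 > 0. Violating.
Others report (14, 30): truth gives 0; report 4 gives 7 > 0. Violating.
Others report (4, 4): truth gives 0; no alternative beats it.
Others report (4, 10): truth gives 0; no alternative beats it.
(Checking all 25 profiles: 9 have a profitable deviation, 16 do not.)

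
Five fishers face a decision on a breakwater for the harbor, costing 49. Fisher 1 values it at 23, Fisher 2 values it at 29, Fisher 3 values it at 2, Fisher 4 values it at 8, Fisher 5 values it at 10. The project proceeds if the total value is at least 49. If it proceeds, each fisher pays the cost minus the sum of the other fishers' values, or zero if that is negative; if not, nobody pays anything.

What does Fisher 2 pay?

Total value 72 ≥ cost 49, so the project is built.
The other fishers' values sum to 43.
Cost minus that sum is 49 - 43 = 6.

6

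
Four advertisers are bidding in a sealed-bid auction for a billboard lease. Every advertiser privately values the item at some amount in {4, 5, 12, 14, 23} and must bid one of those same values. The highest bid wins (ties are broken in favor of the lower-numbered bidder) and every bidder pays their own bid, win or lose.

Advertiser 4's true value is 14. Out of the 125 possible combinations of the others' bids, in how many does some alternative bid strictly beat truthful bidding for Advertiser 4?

106

Others bid (4, 4, 4): truth gives 0; bid 5 gives 9 > 0. Violating.
Others bid (4, 4, 5): truth gives 0; bid 12 gives 2 > 0. Violating.
Others bid (4, 4, 14): truth gives -14; bid 4 gives -4 > -14. Violating.
Others bid (4, 4, 23): truth gives -14; bid 4 gives -4 > -14. Violating.
Others bid (4, 4, 12): truth gives 0; no alternative beats it.
Others bid (4, 5, 12): truth gives 0; no alternative beats it.
(Checking all 125 profiles: 106 have a profitable deviation, 19 do not.)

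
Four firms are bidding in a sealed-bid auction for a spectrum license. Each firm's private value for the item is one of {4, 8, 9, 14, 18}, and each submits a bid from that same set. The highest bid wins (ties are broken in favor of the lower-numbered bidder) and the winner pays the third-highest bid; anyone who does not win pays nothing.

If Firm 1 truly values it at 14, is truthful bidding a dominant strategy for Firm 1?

No

Consider the case where Firm 2 bids 4, Firm 3 bids 4 and Firm 4 bids 18.
Truthful bid 14: loses, pays 0, utility 0.
Bid 18 instead: wins, pays 4, utility 14 - 4 = 10.
Since 10 > 0, bidding 18 is strictly better here, so truthful bidding is not dominant.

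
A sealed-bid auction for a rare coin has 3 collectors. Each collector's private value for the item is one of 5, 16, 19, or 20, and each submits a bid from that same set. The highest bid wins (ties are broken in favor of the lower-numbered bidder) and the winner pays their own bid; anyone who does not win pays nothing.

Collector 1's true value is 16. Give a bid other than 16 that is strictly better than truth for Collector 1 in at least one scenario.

Suppose Collector 2 bids 5 and Collector 3 bids 5.
Bid 16: wins, pays 16, utility 16 - 16 = 0.
Bid 5: wins, pays 5, utility 16 - 5 = 11.
So bidding 5 beats truth here (11 > 0).

5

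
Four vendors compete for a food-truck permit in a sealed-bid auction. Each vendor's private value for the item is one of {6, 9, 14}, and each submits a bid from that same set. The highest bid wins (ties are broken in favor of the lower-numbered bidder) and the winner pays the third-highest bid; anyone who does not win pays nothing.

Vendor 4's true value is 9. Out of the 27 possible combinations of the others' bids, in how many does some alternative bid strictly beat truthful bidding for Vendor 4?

3

Others bid (6, 6, 9): truth gives 0; bid 14 gives 3 > 0. Violating.
Others bid (6, 9, 6): truth gives 0; bid 14 gives 3 > 0. Violating.
Others bid (9, 6, 6): truth gives 0; bid 14 gives 3 > 0. Violating.
Others bid (6, 6, 6): truth gives 3; no alternative beats it.
Others bid (6, 6, 14): truth gives 0; no alternative beats it.
(Checking all 27 profiles: 3 have a profitable deviation, 24 do not.)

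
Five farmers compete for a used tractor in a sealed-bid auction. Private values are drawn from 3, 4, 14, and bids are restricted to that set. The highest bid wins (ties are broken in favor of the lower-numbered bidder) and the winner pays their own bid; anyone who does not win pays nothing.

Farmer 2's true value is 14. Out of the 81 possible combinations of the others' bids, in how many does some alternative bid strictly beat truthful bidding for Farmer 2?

8

Others bid (3, 3, 3, 3): truth gives 0; bid 4 gives 10 > 0. Violating.
Others bid (3, 3, 3, 4): truth gives 0; bid 4 gives 10 > 0. Violating.
Others bid (3, 3, 4, 3): truth gives 0; bid 4 gives 10 > 0. Violating.
Others bid (3, 3, 4, 4): truth gives 0; bid 4 gives 10 > 0. Violating.
Others bid (3, 3, 3, 14): truth gives 0; no alternative beats it.
Others bid (3, 3, 4, 14): truth gives 0; no alternative beats it.
(Checking all 81 profiles: 8 have a profitable deviation, 73 do not.)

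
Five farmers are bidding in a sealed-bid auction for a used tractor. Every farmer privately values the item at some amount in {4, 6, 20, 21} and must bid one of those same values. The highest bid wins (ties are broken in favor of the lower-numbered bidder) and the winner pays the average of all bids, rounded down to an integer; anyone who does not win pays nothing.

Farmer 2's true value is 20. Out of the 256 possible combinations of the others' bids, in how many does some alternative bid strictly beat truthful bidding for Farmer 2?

Others bid (4, 4, 4, 4): truth gives 13; bid 6 gives 16 > 13. Violating.
Others bid (4, 4, 4, 6): truth gives 13; bid 6 gives 16 > 13. Violating.
Others bid (4, 4, 4, 21): truth gives 0; bid 21 gives 10 > 0. Violating.
Others bid (4, 4, 6, 4): truth gives 13; bid 6 gives 16 > 13. Violating.
Others bid (4, 4, 4, 20): truth gives 10; no alternative beats it.
Others bid (4, 4, 6, 20): truth gives 10; no alternative beats it.
(Checking all 256 profiles: 138 have a profitable deviation, 118 do not.)

138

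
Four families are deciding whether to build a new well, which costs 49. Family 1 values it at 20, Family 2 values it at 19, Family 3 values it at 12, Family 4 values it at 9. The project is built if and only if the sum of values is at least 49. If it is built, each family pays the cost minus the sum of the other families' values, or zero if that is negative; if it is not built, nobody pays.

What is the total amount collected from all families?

Total value 60 ≥ cost 49, so it is built.
Family 1: others sum to 40; max(0, 49 - 40) = 9.
Family 2: others sum to 41; max(0, 49 - 41) = 8.
Family 3: others sum to 48; max(0, 49 - 48) = 1.
Family 4: others sum to 51; max(0, 49 - 51) = 0.
Total collected = 9 + 8 + 1 + 0 = 18.

18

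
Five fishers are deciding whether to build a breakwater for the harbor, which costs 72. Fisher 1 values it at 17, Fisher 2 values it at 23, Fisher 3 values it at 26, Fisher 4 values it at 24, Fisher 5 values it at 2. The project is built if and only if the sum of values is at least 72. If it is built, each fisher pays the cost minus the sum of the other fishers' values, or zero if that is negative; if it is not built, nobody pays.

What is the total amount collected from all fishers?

13

Total value 92 ≥ cost 72, so it is built.
Fisher 1: others sum to 75; max(0, 72 - 75) = 0.
Fisher 2: others sum to 69; max(0, 72 - 69) = 3.
Fisher 3: others sum to 66; max(0, 72 - 66) = 6.
Fisher 4: others sum to 68; max(0, 72 - 68) = 4.
Fisher 5: others sum to 90; max(0, 72 - 90) = 0.
Total collected = 0 + 3 + 6 + 4 + 0 = 13.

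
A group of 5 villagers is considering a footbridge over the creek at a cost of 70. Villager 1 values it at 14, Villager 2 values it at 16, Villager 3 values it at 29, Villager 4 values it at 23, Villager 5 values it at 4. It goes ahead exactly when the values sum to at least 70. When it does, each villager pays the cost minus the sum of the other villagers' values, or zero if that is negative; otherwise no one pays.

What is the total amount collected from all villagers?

Total value 86 ≥ cost 70, so it is built.
Villager 1: others sum to 72; max(0, 70 - 72) = 0.
Villager 2: others sum to 70; max(0, 70 - 70) = 0.
Villager 3: others sum to 57; max(0, 70 - 57) = 13.
Villager 4: others sum to 63; max(0, 70 - 63) = 7.
Villager 5: others sum to 82; max(0, 70 - 82) = 0.
Total collected = 0 + 0 + 13 + 7 + 0 = 20.

20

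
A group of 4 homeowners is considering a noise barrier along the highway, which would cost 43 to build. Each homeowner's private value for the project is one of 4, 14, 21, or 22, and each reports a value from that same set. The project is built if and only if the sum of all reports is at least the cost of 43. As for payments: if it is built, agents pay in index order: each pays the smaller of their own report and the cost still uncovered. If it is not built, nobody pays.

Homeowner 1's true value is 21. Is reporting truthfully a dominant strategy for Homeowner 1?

No

Consider the case where Homeowner 2 reports 4, Homeowner 3 reports 4 and Homeowner 4 reports 21.
Truthful report 21: project built, pays 21, utility 21 - 21 = 0.
Report 14 instead: project built, pays 14, utility 21 - 14 = 7.
Since 7 > 0, reporting 14 is strictly better here, so truthful reporting is not dominant.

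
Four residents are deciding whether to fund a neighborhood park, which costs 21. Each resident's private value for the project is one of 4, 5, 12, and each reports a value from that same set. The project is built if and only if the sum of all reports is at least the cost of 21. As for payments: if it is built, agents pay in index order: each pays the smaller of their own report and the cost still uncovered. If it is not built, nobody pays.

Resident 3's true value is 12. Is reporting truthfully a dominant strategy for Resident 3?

No

Consider the case where Resident 1 reports 4, Resident 2 reports 4 and Resident 4 reports 12.
Truthful report 12: project built, pays 12, utility 12 - 12 = 0.
Report 4 instead: project built, pays 4, utility 12 - 4 = 8.
Since 8 > 0, reporting 4 is strictly better here, so truthful reporting is not dominant.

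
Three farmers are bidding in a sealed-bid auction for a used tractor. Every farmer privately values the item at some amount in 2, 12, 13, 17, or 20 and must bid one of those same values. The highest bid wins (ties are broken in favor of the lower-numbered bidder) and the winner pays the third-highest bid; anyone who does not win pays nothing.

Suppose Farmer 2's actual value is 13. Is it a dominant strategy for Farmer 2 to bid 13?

No

Consider the case where Farmer 1 bids 2 and Farmer 3 bids 17.
Truthful bid 13: loses, pays 0, utility 0.
Bid 17 instead: wins, pays 2, utility 13 - 2 = 11.
Since 11 > 0, bidding 17 is strictly better here, so truthful bidding is not dominant.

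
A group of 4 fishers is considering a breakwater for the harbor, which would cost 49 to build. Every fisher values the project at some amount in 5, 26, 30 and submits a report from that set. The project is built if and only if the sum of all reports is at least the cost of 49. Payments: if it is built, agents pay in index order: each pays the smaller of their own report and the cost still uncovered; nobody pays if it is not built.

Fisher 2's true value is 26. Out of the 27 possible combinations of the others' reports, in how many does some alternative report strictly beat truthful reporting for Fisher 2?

Others report (5, 26, 26): truth gives 0; report 5 gives 21 > 0. Violating.
Others report (5, 26, 30): truth gives 0; report 5 gives 21 > 0. Violating.
Others report (5, 30, 26): truth gives 0; report 5 gives 21 > 0. Violating.
Others report (5, 30, 30): truth gives 0; report 5 gives 21 > 0. Violating.
Others report (5, 5, 5): truth gives 0; no alternative beats it.
Others report (5, 5, 26): truth gives 0; no alternative beats it.
(Checking all 27 profiles: 20 have a profitable deviation, 7 do not.)

20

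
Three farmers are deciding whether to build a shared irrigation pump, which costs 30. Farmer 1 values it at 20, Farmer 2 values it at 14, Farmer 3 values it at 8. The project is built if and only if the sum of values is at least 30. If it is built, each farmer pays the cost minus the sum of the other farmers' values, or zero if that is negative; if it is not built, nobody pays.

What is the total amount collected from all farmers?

10

Total value 42 ≥ cost 30, so it is built.
Farmer 1: others sum to 22; max(0, 30 - 22) = 8.
Farmer 2: others sum to 28; max(0, 30 - 28) = 2.
Farmer 3: others sum to 34; max(0, 30 - 34) = 0.
Total collected = 8 + 2 + 0 = 10.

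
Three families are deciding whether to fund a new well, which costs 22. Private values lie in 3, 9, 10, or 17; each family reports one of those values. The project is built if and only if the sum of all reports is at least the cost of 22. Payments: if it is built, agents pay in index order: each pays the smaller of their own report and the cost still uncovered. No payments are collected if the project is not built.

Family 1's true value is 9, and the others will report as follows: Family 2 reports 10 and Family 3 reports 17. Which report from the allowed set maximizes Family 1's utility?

Report 3: project built, pays 3, utility 9 - 3 = 6.
Report 9: project built, pays 9, utility 9 - 9 = 0.
Report 10: project built, pays 10, utility 9 - 10 = -1.
Report 17: project built, pays 17, utility 9 - 17 = -8.
The best choice is 3 with utility 6.

3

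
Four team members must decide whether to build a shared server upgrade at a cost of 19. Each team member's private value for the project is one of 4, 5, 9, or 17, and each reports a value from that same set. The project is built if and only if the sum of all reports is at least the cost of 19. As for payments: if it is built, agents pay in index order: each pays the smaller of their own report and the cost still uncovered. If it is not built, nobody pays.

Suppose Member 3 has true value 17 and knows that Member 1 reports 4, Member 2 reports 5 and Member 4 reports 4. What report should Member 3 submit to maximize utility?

9

Report 4: project not built, utility 0.
Report 5: project not built, utility 0.
Report 9: project built, pays 9, utility 17 - 9 = 8.
Report 17: project built, pays 10, utility 17 - 10 = 7.
The best choice is 9 with utility 8.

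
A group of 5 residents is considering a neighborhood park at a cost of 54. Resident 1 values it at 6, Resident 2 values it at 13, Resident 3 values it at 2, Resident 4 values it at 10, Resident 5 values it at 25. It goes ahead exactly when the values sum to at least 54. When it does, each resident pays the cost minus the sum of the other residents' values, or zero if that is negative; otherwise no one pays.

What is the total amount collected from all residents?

46

Total value 56 ≥ cost 54, so it is built.
Resident 1: others sum to 50; max(0, 54 - 50) = 4.
Resident 2: others sum to 43; max(0, 54 - 43) = 11.
Resident 3: others sum to 54; max(0, 54 - 54) = 0.
Resident 4: others sum to 46; max(0, 54 - 46) = 8.
Resident 5: others sum to 31; max(0, 54 - 31) = 23.
Total collected = 4 + 11 + 0 + 8 + 23 = 46.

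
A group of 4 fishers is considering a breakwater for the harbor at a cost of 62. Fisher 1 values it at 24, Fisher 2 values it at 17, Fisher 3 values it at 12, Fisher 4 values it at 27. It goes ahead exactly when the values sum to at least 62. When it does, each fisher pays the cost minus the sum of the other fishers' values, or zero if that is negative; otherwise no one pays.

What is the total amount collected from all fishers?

15

Total value 80 ≥ cost 62, so it is built.
Fisher 1: others sum to 56; max(0, 62 - 56) = 6.
Fisher 2: others sum to 63; max(0, 62 - 63) = 0.
Fisher 3: others sum to 68; max(0, 62 - 68) = 0.
Fisher 4: others sum to 53; max(0, 62 - 53) = 9.
Total collected = 6 + 0 + 0 + 9 = 15.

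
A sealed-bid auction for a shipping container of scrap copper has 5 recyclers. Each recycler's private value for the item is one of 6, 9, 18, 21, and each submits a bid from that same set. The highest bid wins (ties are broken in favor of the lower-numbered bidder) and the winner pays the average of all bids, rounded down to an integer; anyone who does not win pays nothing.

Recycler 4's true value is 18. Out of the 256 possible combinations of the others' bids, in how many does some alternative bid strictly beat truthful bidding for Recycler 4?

Others bid (6, 6, 6, 6): truth gives 10; bid 9 gives 12 > 10. Violating.
Others bid (6, 6, 6, 9): truth gives 9; bid 9 gives 11 > 9. Violating.
Others bid (6, 6, 6, 21): truth gives 0; bid 21 gives 6 > 0. Violating.
Others bid (6, 6, 9, 21): truth gives 0; bid 21 gives 6 > 0. Violating.
Others bid (6, 6, 6, 18): truth gives 8; no alternative beats it.
Others bid (6, 6, 9, 6): truth gives 9; no alternative beats it.
(Checking all 256 profiles: 84 have a profitable deviation, 172 do not.)

84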